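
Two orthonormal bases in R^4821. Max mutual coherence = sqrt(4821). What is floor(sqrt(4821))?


69^2 = 4761 <= 4821 < 4900 = 70^2, so 69 <= sqrt(4821) < 70.
floor(sqrt(4821)) = 69.

69


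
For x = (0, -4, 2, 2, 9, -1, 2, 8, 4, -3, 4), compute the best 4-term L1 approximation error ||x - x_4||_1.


Sorted |x_i| descending: [9, 8, 4, 4, 4, 3, 2, 2, 2, 1, 0]
Keep top 4: [9, 8, 4, 4]
Tail entries: [4, 3, 2, 2, 2, 1, 0]
L1 error = sum of tail = 14.

14


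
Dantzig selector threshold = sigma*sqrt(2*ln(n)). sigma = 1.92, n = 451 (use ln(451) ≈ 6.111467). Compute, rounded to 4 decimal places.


ln(451) ≈ 6.111467.
2*ln(n) ≈ 12.222934.
sqrt(2*ln(n)) ≈ sqrt(12.222934) ≈ 3.496131.
threshold ≈ 1.92*3.496131 = 6.71257152 ≈ 6.7126.

6.7126


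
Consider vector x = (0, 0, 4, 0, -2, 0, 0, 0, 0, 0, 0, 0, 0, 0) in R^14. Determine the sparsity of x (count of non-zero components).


Non-zero positions: [2, 4].
Sparsity = 2.

2


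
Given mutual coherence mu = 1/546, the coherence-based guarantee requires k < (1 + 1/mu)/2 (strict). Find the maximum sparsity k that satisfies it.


1/mu = 546.
1 + 1/mu = 547.
(1 + 1/mu)/2 = 273.5 is not an integer, so k_max = floor(273.5) = 273.

273


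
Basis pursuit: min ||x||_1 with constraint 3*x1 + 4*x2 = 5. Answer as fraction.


Axis intercepts:
  x1 = 5/3, x2 = 0: L1 = 5/3
  x1 = 0, x2 = 5/4: L1 = 5/4
x* = (0, 5/4)
||x*||_1 = 5/4.

5/4


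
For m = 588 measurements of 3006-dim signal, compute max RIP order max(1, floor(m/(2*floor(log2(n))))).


floor(log2(3006)) = 11.
2*11 = 22.
m/(2*floor(log2(n))) = 588/22 ≈ 26.7273.
floor = 26.
k = max(1, 26) = 26.

26


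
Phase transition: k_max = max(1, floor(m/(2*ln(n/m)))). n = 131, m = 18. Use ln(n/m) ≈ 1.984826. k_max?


n/m = 131/18.
ln(n/m) ≈ 1.984826.
2*ln(n/m) ≈ 3.969652.
m/(2*ln(n/m)) ≈ 18/3.969652 ≈ 4.5344.
floor = 4.
k_max = max(1, 4) = 4.

4


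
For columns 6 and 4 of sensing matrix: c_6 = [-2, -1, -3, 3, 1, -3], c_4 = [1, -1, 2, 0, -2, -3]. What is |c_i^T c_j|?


Inner product: -2*1 + -1*-1 + -3*2 + 3*0 + 1*-2 + -3*-3
Products: [-2, 1, -6, 0, -2, 9]
Sum = 0.
|dot| = 0.

0


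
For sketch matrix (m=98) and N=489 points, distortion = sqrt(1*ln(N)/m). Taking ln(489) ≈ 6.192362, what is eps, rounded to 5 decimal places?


ln(489) ≈ 6.192362.
1*ln(N)/m ≈ 1*6.192362/98 ≈ 0.06318737.
eps = sqrt(0.06318737) ≈ 0.251371 ≈ 0.25137.

0.25137


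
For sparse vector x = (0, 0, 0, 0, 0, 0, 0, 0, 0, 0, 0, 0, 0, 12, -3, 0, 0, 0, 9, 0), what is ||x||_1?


Non-zero entries: [(13, 12), (14, -3), (18, 9)]
Absolute values: [12, 3, 9]
||x||_1 = sum = 24.

24


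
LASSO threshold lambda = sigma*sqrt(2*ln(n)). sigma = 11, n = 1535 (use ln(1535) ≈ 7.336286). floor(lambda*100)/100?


ln(1535) ≈ 7.336286.
2*ln(n) ≈ 14.672572.
sqrt(2*ln(n)) ≈ sqrt(14.672572) ≈ 3.830479.
lambda ≈ 11*3.830479 = 42.135269.
floor(lambda*100)/100 = 42.13.

42.13


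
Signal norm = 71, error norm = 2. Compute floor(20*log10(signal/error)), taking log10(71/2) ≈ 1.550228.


||x||/||e|| = 71/2.
log10(71/2) ≈ 1.550228.
20*log10(||x||/||e||) ≈ 20*1.550228 = 31.00456.
floor(31.00456) = 31.

31


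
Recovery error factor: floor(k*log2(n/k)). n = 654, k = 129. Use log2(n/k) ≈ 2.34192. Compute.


log2(n/k) = log2(654/129) ≈ 2.34192.
k*log2(n/k) ≈ 129*2.34192 = 302.10768.
floor(302.10768) = 302.

302


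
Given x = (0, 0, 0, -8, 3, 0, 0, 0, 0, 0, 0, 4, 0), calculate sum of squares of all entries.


Non-zero entries: [(3, -8), (4, 3), (11, 4)]
Squares: [64, 9, 16]
||x||_2^2 = sum = 89.

89


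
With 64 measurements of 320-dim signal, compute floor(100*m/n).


100*m/n = 100*64/320 ≈ 20.0.
floor = 20.

20


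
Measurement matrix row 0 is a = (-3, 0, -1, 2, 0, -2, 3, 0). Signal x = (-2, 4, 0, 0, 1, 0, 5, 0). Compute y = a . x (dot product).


Non-zero terms: ['-3*-2', '0*4', '0*1', '3*5']
Products: [6, 0, 0, 15]
y = sum = 21.

21


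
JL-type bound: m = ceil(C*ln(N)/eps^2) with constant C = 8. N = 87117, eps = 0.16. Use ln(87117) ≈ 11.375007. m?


ln(87117) ≈ 11.375007.
eps^2 = 0.16^2 = 0.0256.
C*ln(N)/eps^2 ≈ 8*11.375007/0.0256 ≈ 3554.6897.
m = ceil(3554.6897) = 3555.

3555


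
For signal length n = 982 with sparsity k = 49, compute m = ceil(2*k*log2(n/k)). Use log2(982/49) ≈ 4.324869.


log2(n/k) = log2(982/49) ≈ 4.324869.
2*k*log2(n/k) ≈ 2*49*4.324869 = 423.837162.
m = ceil(423.837162) = 424.

424


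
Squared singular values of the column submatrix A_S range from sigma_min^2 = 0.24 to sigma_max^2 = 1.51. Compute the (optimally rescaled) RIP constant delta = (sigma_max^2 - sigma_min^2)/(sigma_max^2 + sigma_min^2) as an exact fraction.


lambda_max - lambda_min = 1.51 - 0.24 = 1.27.
lambda_max + lambda_min = 1.51 + 0.24 = 1.75.
delta = 1.27/1.75 = 127/175.

127/175


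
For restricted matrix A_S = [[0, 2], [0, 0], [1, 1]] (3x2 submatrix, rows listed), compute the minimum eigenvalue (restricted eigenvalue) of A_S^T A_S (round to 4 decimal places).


A_S^T A_S = [[1, 1], [1, 5]].
trace = 6.
det = 4.
disc = trace^2 - 4*det = 36 - 4*4 = 20.
sqrt(20) ≈ 4.472136.
lam_min = (6 - sqrt(20))/2 ≈ (6 - 4.472136)/2 = 0.763932 ≈ 0.7639.

0.7639


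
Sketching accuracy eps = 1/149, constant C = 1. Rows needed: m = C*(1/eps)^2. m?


1/eps = 149.
(1/eps)^2 = 22201.
m = 1*22201 = 22201.

22201


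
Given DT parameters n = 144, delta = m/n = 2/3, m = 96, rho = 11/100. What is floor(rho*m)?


m = 2/3*144 = 96.
rho = 11/100.
rho*m = 11/100*96 = 10.56.
k = floor(10.56) = 10.

10


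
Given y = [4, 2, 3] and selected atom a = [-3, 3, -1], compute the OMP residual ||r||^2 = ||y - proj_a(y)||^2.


a^T a = 19.
a^T y = -9.
coeff = -9/19 = -9/19.
||r||^2 = 470/19.

470/19


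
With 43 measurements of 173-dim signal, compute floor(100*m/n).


100*m/n = 100*43/173 ≈ 24.8555.
floor = 24.

24


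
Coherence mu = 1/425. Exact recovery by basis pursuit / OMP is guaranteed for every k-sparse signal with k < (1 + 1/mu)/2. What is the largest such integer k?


1/mu = 425.
1 + 1/mu = 426.
(1 + 1/mu)/2 = 213 is an integer and the inequality is strict, so k_max = 213 - 1 = 212.

212


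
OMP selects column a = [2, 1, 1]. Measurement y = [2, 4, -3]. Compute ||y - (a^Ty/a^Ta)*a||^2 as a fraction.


a^T a = 6.
a^T y = 5.
coeff = 5/6 = 5/6.
||r||^2 = 149/6.

149/6


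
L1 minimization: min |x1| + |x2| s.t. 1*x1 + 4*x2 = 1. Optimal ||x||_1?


Axis intercepts:
  x1 = 1, x2 = 0: L1 = 1
  x1 = 0, x2 = 1/4: L1 = 1/4
x* = (0, 1/4)
||x*||_1 = 1/4.

1/4


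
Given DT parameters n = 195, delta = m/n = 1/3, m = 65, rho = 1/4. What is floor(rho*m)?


m = 1/3*195 = 65.
rho = 1/4.
rho*m = 1/4*65 = 16.25.
k = floor(16.25) = 16.

16


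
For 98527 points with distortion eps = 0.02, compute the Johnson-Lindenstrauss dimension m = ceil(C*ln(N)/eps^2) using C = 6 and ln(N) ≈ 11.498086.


ln(98527) ≈ 11.498086.
eps^2 = 0.02^2 = 0.0004.
C*ln(N)/eps^2 ≈ 6*11.498086/0.0004 ≈ 172471.29.
m = ceil(172471.29) = 172472.

172472


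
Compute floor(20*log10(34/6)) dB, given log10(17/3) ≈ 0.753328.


||x||/||e|| = 34/6 = 17/3.
log10(17/3) ≈ 0.753328.
20*log10(||x||/||e||) ≈ 20*0.753328 = 15.06656.
floor(15.06656) = 15.

15


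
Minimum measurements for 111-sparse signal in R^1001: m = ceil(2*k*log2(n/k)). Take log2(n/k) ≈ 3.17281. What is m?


log2(n/k) = log2(1001/111) ≈ 3.17281.
2*k*log2(n/k) ≈ 2*111*3.17281 = 704.36382.
m = ceil(704.36382) = 705.

705


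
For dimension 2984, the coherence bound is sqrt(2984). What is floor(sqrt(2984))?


54^2 = 2916 <= 2984 < 3025 = 55^2, so 54 <= sqrt(2984) < 55.
floor(sqrt(2984)) = 54.

54


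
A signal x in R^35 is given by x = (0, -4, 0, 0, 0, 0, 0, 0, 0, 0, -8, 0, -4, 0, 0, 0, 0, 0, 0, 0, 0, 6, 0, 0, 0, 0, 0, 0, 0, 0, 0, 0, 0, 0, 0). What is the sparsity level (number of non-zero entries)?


Non-zero positions: [1, 10, 12, 21].
Sparsity = 4.

4


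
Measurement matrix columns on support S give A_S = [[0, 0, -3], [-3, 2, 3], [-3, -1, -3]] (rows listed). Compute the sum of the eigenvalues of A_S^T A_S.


Sum of eigenvalues of A_S^T A_S = trace(A_S^T A_S) = sum of squared column norms of A_S.
A_S^T A_S diagonal: [18, 5, 27].
trace = 18 + 5 + 27 = 50.

50


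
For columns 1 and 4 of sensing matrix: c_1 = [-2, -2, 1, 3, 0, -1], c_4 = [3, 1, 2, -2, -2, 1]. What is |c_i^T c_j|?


Inner product: -2*3 + -2*1 + 1*2 + 3*-2 + 0*-2 + -1*1
Products: [-6, -2, 2, -6, 0, -1]
Sum = -13.
|dot| = 13.

13


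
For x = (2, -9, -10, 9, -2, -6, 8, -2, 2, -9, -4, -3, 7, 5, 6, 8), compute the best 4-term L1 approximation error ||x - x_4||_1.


Sorted |x_i| descending: [10, 9, 9, 9, 8, 8, 7, 6, 6, 5, 4, 3, 2, 2, 2, 2]
Keep top 4: [10, 9, 9, 9]
Tail entries: [8, 8, 7, 6, 6, 5, 4, 3, 2, 2, 2, 2]
L1 error = sum of tail = 55.

55


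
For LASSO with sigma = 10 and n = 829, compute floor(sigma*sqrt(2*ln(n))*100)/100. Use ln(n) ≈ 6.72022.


ln(829) ≈ 6.72022.
2*ln(n) ≈ 13.44044.
sqrt(2*ln(n)) ≈ sqrt(13.44044) ≈ 3.666121.
lambda ≈ 10*3.666121 = 36.66121.
floor(lambda*100)/100 = 36.66.

36.66


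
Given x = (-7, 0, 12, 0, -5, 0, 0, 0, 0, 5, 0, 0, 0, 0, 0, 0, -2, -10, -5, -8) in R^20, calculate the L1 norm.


Non-zero entries: [(0, -7), (2, 12), (4, -5), (9, 5), (16, -2), (17, -10), (18, -5), (19, -8)]
Absolute values: [7, 12, 5, 5, 2, 10, 5, 8]
||x||_1 = sum = 54.

54


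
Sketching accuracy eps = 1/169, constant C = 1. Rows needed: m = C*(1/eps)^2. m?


1/eps = 169.
(1/eps)^2 = 28561.
m = 1*28561 = 28561.

28561


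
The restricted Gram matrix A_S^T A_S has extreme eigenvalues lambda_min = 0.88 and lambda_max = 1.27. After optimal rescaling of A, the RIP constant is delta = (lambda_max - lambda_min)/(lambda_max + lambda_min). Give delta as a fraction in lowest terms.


lambda_max - lambda_min = 1.27 - 0.88 = 0.39.
lambda_max + lambda_min = 1.27 + 0.88 = 2.15.
delta = 0.39/2.15 = 39/215.

39/215


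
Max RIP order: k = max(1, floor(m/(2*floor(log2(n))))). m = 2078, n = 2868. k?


floor(log2(2868)) = 11.
2*11 = 22.
m/(2*floor(log2(n))) = 2078/22 ≈ 94.4545.
floor = 94.
k = max(1, 94) = 94.

94


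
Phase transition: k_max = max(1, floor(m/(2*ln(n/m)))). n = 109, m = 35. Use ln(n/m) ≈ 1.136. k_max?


n/m = 109/35.
ln(n/m) ≈ 1.136.
2*ln(n/m) ≈ 2.272.
m/(2*ln(n/m)) ≈ 35/2.272 ≈ 15.4049.
floor = 15.
k_max = max(1, 15) = 15.

15


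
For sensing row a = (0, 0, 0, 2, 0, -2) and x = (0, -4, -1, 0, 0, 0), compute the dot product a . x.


Non-zero terms: ['0*-4', '0*-1']
Products: [0, 0]
y = sum = 0.

0


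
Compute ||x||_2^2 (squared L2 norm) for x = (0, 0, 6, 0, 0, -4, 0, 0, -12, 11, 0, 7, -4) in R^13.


Non-zero entries: [(2, 6), (5, -4), (8, -12), (9, 11), (11, 7), (12, -4)]
Squares: [36, 16, 144, 121, 49, 16]
||x||_2^2 = sum = 382.

382


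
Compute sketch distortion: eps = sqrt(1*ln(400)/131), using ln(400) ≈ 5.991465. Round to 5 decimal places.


ln(400) ≈ 5.991465.
1*ln(N)/m ≈ 1*5.991465/131 ≈ 0.04573637.
eps = sqrt(0.04573637) ≈ 0.2138606 ≈ 0.21386.

0.21386


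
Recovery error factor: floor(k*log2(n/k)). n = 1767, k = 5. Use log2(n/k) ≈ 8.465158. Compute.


log2(n/k) = log2(1767/5) ≈ 8.465158.
k*log2(n/k) ≈ 5*8.465158 = 42.32579.
floor(42.32579) = 42.

42


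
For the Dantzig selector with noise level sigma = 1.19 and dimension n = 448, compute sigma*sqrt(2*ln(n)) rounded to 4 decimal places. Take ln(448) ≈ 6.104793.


ln(448) ≈ 6.104793.
2*ln(n) ≈ 12.209586.
sqrt(2*ln(n)) ≈ sqrt(12.209586) ≈ 3.494222.
threshold ≈ 1.19*3.494222 = 4.15812418 ≈ 4.1581.

4.1581


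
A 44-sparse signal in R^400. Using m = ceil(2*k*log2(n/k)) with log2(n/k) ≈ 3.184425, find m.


log2(n/k) = log2(400/44) ≈ 3.184425.
2*k*log2(n/k) ≈ 2*44*3.184425 = 280.2294.
m = ceil(280.2294) = 281.

281


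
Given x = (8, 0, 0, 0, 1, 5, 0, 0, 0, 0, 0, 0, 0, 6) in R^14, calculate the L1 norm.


Non-zero entries: [(0, 8), (4, 1), (5, 5), (13, 6)]
Absolute values: [8, 1, 5, 6]
||x||_1 = sum = 20.

20


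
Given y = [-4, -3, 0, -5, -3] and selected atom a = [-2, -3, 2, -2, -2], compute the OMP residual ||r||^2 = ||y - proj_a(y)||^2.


a^T a = 25.
a^T y = 33.
coeff = 33/25 = 33/25.
||r||^2 = 386/25.

386/25


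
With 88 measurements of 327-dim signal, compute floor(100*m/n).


100*m/n = 100*88/327 ≈ 26.9113.
floor = 26.

26


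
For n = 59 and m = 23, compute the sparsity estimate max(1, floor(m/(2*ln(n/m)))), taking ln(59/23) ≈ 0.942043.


n/m = 59/23.
ln(n/m) ≈ 0.942043.
2*ln(n/m) ≈ 1.884086.
m/(2*ln(n/m)) ≈ 23/1.884086 ≈ 12.2075.
floor = 12.
k_max = max(1, 12) = 12.

12


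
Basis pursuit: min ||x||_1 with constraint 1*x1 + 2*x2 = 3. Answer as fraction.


Axis intercepts:
  x1 = 3, x2 = 0: L1 = 3
  x1 = 0, x2 = 3/2: L1 = 3/2
x* = (0, 3/2)
||x*||_1 = 3/2.

3/2


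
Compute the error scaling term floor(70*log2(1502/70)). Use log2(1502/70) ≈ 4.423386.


log2(n/k) = log2(1502/70) ≈ 4.423386.
k*log2(n/k) ≈ 70*4.423386 = 309.63702.
floor(309.63702) = 309.

309


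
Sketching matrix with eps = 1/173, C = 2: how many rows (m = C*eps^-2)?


1/eps = 173.
(1/eps)^2 = 29929.
m = 2*29929 = 59858.

59858


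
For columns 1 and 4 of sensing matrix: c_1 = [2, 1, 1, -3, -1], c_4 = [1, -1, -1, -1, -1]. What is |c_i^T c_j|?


Inner product: 2*1 + 1*-1 + 1*-1 + -3*-1 + -1*-1
Products: [2, -1, -1, 3, 1]
Sum = 4.
|dot| = 4.

4


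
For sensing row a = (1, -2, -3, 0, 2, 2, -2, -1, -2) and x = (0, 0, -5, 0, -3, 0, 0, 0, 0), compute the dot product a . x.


Non-zero terms: ['-3*-5', '2*-3']
Products: [15, -6]
y = sum = 9.

9


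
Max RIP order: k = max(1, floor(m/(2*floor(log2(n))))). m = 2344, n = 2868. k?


floor(log2(2868)) = 11.
2*11 = 22.
m/(2*floor(log2(n))) = 2344/22 ≈ 106.5455.
floor = 106.
k = max(1, 106) = 106.

106


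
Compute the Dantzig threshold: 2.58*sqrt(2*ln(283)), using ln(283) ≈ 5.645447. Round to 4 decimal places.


ln(283) ≈ 5.645447.
2*ln(n) ≈ 11.290894.
sqrt(2*ln(n)) ≈ sqrt(11.290894) ≈ 3.360193.
threshold ≈ 2.58*3.360193 = 8.66929794 ≈ 8.6693.

8.6693


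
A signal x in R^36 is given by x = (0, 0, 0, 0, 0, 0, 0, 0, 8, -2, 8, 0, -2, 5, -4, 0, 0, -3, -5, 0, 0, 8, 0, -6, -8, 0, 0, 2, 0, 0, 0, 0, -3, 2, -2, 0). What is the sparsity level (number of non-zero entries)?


Non-zero positions: [8, 9, 10, 12, 13, 14, 17, 18, 21, 23, 24, 27, 32, 33, 34].
Sparsity = 15.

15


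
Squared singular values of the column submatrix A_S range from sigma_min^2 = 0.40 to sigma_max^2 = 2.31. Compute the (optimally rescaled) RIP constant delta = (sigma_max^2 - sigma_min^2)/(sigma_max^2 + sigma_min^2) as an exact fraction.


lambda_max - lambda_min = 2.31 - 0.40 = 1.91.
lambda_max + lambda_min = 2.31 + 0.40 = 2.71.
delta = 1.91/2.71 = 191/271.

191/271


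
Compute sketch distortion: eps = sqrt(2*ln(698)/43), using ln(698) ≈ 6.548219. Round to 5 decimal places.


ln(698) ≈ 6.548219.
2*ln(N)/m ≈ 2*6.548219/43 ≈ 0.30456833.
eps = sqrt(0.30456833) ≈ 0.5518771 ≈ 0.55188.

0.55188


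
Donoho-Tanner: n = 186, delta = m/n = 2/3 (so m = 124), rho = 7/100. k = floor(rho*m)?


m = 2/3*186 = 124.
rho = 7/100.
rho*m = 7/100*124 = 8.68.
k = floor(8.68) = 8.

8


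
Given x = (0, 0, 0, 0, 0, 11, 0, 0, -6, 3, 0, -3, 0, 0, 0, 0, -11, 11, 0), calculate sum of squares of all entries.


Non-zero entries: [(5, 11), (8, -6), (9, 3), (11, -3), (16, -11), (17, 11)]
Squares: [121, 36, 9, 9, 121, 121]
||x||_2^2 = sum = 417.

417


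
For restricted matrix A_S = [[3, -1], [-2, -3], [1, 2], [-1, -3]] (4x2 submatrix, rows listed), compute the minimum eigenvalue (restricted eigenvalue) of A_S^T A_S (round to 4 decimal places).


A_S^T A_S = [[15, 8], [8, 23]].
trace = 38.
det = 281.
disc = trace^2 - 4*det = 1444 - 4*281 = 320.
sqrt(320) ≈ 17.888544.
lam_min = (38 - sqrt(320))/2 ≈ (38 - 17.888544)/2 = 10.055728 ≈ 10.0557.

10.0557


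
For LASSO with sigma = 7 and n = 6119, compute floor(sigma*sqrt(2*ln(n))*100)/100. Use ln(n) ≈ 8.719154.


ln(6119) ≈ 8.719154.
2*ln(n) ≈ 17.438308.
sqrt(2*ln(n)) ≈ sqrt(17.438308) ≈ 4.17592.
lambda ≈ 7*4.17592 = 29.23144.
floor(lambda*100)/100 = 29.23.

29.23


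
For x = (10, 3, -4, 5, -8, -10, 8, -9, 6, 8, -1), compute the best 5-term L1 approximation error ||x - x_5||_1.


Sorted |x_i| descending: [10, 10, 9, 8, 8, 8, 6, 5, 4, 3, 1]
Keep top 5: [10, 10, 9, 8, 8]
Tail entries: [8, 6, 5, 4, 3, 1]
L1 error = sum of tail = 27.

27


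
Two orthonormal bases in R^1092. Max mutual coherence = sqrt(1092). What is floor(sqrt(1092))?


33^2 = 1089 <= 1092 < 1156 = 34^2, so 33 <= sqrt(1092) < 34.
floor(sqrt(1092)) = 33.

33


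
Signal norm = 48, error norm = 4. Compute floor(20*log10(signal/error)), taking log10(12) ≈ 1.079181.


||x||/||e|| = 48/4 = 12.
log10(12) ≈ 1.079181.
20*log10(||x||/||e||) ≈ 20*1.079181 = 21.58362.
floor(21.58362) = 21.

21


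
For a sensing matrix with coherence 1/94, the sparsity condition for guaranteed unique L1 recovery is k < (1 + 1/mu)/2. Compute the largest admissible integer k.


1/mu = 94.
1 + 1/mu = 95.
(1 + 1/mu)/2 = 47.5 is not an integer, so k_max = floor(47.5) = 47.

47


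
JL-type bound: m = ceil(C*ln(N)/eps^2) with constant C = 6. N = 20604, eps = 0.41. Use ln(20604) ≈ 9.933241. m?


ln(20604) ≈ 9.933241.
eps^2 = 0.41^2 = 0.1681.
C*ln(N)/eps^2 ≈ 6*9.933241/0.1681 ≈ 354.5476.
m = ceil(354.5476) = 355.

355


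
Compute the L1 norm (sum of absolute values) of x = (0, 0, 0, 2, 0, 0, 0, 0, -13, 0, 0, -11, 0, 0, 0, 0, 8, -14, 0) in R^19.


Non-zero entries: [(3, 2), (8, -13), (11, -11), (16, 8), (17, -14)]
Absolute values: [2, 13, 11, 8, 14]
||x||_1 = sum = 48.

48


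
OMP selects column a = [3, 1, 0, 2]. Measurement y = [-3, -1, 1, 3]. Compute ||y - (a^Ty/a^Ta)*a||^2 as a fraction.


a^T a = 14.
a^T y = -4.
coeff = -4/14 = -2/7.
||r||^2 = 132/7.

132/7


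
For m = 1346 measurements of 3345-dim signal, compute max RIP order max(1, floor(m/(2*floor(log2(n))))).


floor(log2(3345)) = 11.
2*11 = 22.
m/(2*floor(log2(n))) = 1346/22 ≈ 61.1818.
floor = 61.
k = max(1, 61) = 61.

61


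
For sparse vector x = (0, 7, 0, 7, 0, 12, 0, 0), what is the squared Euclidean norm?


Non-zero entries: [(1, 7), (3, 7), (5, 12)]
Squares: [49, 49, 144]
||x||_2^2 = sum = 242.

242


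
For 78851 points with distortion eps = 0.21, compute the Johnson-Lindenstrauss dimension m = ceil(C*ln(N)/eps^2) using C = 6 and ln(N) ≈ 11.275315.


ln(78851) ≈ 11.275315.
eps^2 = 0.21^2 = 0.0441.
C*ln(N)/eps^2 ≈ 6*11.275315/0.0441 ≈ 1534.0565.
m = ceil(1534.0565) = 1535.

1535


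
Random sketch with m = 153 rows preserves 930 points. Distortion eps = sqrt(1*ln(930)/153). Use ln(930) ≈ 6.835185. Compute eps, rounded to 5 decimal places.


ln(930) ≈ 6.835185.
1*ln(N)/m ≈ 1*6.835185/153 ≈ 0.04467441.
eps = sqrt(0.04467441) ≈ 0.2113632 ≈ 0.21136.

0.21136


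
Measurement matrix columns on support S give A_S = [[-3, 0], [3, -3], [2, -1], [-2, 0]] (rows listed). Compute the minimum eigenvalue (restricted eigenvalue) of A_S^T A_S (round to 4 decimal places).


A_S^T A_S = [[26, -11], [-11, 10]].
trace = 36.
det = 139.
disc = trace^2 - 4*det = 1296 - 4*139 = 740.
sqrt(740) ≈ 27.202941.
lam_min = (36 - sqrt(740))/2 ≈ (36 - 27.202941)/2 = 4.3985295 ≈ 4.3985.

4.3985


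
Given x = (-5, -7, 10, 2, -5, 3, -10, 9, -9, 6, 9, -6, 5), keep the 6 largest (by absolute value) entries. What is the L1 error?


Sorted |x_i| descending: [10, 10, 9, 9, 9, 7, 6, 6, 5, 5, 5, 3, 2]
Keep top 6: [10, 10, 9, 9, 9, 7]
Tail entries: [6, 6, 5, 5, 5, 3, 2]
L1 error = sum of tail = 32.

32


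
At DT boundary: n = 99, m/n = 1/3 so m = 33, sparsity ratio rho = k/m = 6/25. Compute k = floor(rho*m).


m = 1/3*99 = 33.
rho = 6/25.
rho*m = 6/25*33 = 7.92.
k = floor(7.92) = 7.

7


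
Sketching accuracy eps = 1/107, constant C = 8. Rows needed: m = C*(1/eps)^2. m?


1/eps = 107.
(1/eps)^2 = 11449.
m = 8*11449 = 91592.

91592


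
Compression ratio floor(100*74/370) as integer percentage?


100*m/n = 100*74/370 ≈ 20.0.
floor = 20.

20


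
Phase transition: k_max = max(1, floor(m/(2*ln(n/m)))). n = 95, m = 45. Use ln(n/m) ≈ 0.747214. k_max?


n/m = 95/45 = 19/9.
ln(n/m) ≈ 0.747214.
2*ln(n/m) ≈ 1.494428.
m/(2*ln(n/m)) ≈ 45/1.494428 ≈ 30.1119.
floor = 30.
k_max = max(1, 30) = 30.

30


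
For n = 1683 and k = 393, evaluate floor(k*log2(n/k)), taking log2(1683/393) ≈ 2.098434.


log2(n/k) = log2(1683/393) ≈ 2.098434.
k*log2(n/k) ≈ 393*2.098434 = 824.684562.
floor(824.684562) = 824.

824


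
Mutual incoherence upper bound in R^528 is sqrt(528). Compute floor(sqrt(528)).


22^2 = 484 <= 528 < 529 = 23^2, so 22 <= sqrt(528) < 23.
floor(sqrt(528)) = 22.

22


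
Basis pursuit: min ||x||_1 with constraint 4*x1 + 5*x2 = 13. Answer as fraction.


Axis intercepts:
  x1 = 13/4, x2 = 0: L1 = 13/4
  x1 = 0, x2 = 13/5: L1 = 13/5
x* = (0, 13/5)
||x*||_1 = 13/5.

13/5


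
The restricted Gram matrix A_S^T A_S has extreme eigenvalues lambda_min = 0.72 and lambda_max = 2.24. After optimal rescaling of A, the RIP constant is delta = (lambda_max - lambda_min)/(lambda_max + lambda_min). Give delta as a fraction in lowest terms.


lambda_max - lambda_min = 2.24 - 0.72 = 1.52.
lambda_max + lambda_min = 2.24 + 0.72 = 2.96.
delta = 1.52/2.96 = 152/296 = 19/37.

19/37


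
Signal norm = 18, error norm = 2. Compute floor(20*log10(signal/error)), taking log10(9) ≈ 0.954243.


||x||/||e|| = 18/2 = 9.
log10(9) ≈ 0.954243.
20*log10(||x||/||e||) ≈ 20*0.954243 = 19.08486.
floor(19.08486) = 19.

19


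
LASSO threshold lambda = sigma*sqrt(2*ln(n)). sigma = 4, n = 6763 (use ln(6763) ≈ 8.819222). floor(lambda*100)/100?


ln(6763) ≈ 8.819222.
2*ln(n) ≈ 17.638444.
sqrt(2*ln(n)) ≈ sqrt(17.638444) ≈ 4.199815.
lambda ≈ 4*4.199815 = 16.79926.
floor(lambda*100)/100 = 16.79.

16.79


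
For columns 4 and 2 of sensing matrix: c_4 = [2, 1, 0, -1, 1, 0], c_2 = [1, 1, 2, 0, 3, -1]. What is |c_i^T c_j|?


Inner product: 2*1 + 1*1 + 0*2 + -1*0 + 1*3 + 0*-1
Products: [2, 1, 0, 0, 3, 0]
Sum = 6.
|dot| = 6.

6


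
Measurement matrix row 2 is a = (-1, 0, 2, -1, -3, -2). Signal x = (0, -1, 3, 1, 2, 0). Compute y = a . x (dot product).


Non-zero terms: ['0*-1', '2*3', '-1*1', '-3*2']
Products: [0, 6, -1, -6]
y = sum = -1.

-1


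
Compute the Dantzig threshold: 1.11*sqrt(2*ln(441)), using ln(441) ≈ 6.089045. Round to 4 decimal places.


ln(441) ≈ 6.089045.
2*ln(n) ≈ 12.17809.
sqrt(2*ln(n)) ≈ sqrt(12.17809) ≈ 3.489712.
threshold ≈ 1.11*3.489712 = 3.87358032 ≈ 3.8736.

3.8736


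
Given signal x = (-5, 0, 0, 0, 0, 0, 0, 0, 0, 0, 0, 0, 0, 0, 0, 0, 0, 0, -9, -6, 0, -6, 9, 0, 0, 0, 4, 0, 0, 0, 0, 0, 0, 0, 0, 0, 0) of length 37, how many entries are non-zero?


Non-zero positions: [0, 18, 19, 21, 22, 26].
Sparsity = 6.

6


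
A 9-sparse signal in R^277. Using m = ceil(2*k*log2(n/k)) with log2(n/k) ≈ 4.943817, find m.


log2(n/k) = log2(277/9) ≈ 4.943817.
2*k*log2(n/k) ≈ 2*9*4.943817 = 88.988706.
m = ceil(88.988706) = 89.

89


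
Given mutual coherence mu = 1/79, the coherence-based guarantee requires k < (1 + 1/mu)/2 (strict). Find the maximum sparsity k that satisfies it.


1/mu = 79.
1 + 1/mu = 80.
(1 + 1/mu)/2 = 40 is an integer and the inequality is strict, so k_max = 40 - 1 = 39.

39


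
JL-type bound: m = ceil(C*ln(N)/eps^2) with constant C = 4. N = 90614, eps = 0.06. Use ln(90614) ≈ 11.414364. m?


ln(90614) ≈ 11.414364.
eps^2 = 0.06^2 = 0.0036.
C*ln(N)/eps^2 ≈ 4*11.414364/0.0036 ≈ 12682.6267.
m = ceil(12682.6267) = 12683.

12683


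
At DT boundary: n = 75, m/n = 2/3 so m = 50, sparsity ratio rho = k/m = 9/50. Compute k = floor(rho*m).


m = 2/3*75 = 50.
rho = 9/50.
rho*m = 9/50*50 = 9.
k = floor(9) = 9.

9


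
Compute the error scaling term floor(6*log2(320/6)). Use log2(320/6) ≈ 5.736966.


log2(n/k) = log2(320/6) ≈ 5.736966.
k*log2(n/k) ≈ 6*5.736966 = 34.421796.
floor(34.421796) = 34.

34


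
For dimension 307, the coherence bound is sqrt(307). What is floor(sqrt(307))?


17^2 = 289 <= 307 < 324 = 18^2, so 17 <= sqrt(307) < 18.
floor(sqrt(307)) = 17.

17


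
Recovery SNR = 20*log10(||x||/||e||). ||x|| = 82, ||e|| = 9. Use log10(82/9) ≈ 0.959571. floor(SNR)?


||x||/||e|| = 82/9.
log10(82/9) ≈ 0.959571.
20*log10(||x||/||e||) ≈ 20*0.959571 = 19.19142.
floor(19.19142) = 19.

19


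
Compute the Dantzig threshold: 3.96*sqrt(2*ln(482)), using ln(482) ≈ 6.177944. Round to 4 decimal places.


ln(482) ≈ 6.177944.
2*ln(n) ≈ 12.355888.
sqrt(2*ln(n)) ≈ sqrt(12.355888) ≈ 3.515094.
threshold ≈ 3.96*3.515094 = 13.91977224 ≈ 13.9198.

13.9198


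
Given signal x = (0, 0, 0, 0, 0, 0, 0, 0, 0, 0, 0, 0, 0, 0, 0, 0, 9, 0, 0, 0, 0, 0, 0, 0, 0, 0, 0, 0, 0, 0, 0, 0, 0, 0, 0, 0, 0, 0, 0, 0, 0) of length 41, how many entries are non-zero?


Non-zero positions: [16].
Sparsity = 1.

1


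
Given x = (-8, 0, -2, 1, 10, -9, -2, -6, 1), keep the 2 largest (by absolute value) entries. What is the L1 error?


Sorted |x_i| descending: [10, 9, 8, 6, 2, 2, 1, 1, 0]
Keep top 2: [10, 9]
Tail entries: [8, 6, 2, 2, 1, 1, 0]
L1 error = sum of tail = 20.

20


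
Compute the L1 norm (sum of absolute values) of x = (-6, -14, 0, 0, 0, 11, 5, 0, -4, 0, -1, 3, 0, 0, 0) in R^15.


Non-zero entries: [(0, -6), (1, -14), (5, 11), (6, 5), (8, -4), (10, -1), (11, 3)]
Absolute values: [6, 14, 11, 5, 4, 1, 3]
||x||_1 = sum = 44.

44


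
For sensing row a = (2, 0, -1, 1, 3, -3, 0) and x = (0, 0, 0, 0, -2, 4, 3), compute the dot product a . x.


Non-zero terms: ['3*-2', '-3*4', '0*3']
Products: [-6, -12, 0]
y = sum = -18.

-18


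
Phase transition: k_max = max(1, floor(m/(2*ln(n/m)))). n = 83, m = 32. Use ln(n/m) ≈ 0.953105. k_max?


n/m = 83/32.
ln(n/m) ≈ 0.953105.
2*ln(n/m) ≈ 1.90621.
m/(2*ln(n/m)) ≈ 32/1.90621 ≈ 16.7872.
floor = 16.
k_max = max(1, 16) = 16.

16


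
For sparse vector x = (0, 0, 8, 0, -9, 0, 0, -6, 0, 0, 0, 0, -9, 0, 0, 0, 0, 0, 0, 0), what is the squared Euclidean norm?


Non-zero entries: [(2, 8), (4, -9), (7, -6), (12, -9)]
Squares: [64, 81, 36, 81]
||x||_2^2 = sum = 262.

262


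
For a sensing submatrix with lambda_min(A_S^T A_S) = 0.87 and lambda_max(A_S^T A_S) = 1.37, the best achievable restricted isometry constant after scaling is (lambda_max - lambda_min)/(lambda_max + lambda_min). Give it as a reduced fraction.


lambda_max - lambda_min = 1.37 - 0.87 = 0.50.
lambda_max + lambda_min = 1.37 + 0.87 = 2.24.
delta = 0.50/2.24 = 50/224 = 25/112.

25/112


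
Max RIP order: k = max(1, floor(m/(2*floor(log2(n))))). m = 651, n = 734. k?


floor(log2(734)) = 9.
2*9 = 18.
m/(2*floor(log2(n))) = 651/18 ≈ 36.1667.
floor = 36.
k = max(1, 36) = 36.

36


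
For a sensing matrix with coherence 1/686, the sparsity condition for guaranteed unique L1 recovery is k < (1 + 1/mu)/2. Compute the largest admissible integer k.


1/mu = 686.
1 + 1/mu = 687.
(1 + 1/mu)/2 = 343.5 is not an integer, so k_max = floor(343.5) = 343.

343


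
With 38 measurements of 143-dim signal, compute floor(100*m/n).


100*m/n = 100*38/143 ≈ 26.5734.
floor = 26.

26


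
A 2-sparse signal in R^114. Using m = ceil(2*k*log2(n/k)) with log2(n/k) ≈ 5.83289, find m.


log2(n/k) = log2(114/2) ≈ 5.83289.
2*k*log2(n/k) ≈ 2*2*5.83289 = 23.33156.
m = ceil(23.33156) = 24.

24


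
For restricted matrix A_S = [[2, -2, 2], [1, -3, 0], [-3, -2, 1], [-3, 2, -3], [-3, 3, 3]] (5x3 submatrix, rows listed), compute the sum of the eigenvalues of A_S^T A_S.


Sum of eigenvalues of A_S^T A_S = trace(A_S^T A_S) = sum of squared column norms of A_S.
A_S^T A_S diagonal: [32, 30, 23].
trace = 32 + 30 + 23 = 85.

85


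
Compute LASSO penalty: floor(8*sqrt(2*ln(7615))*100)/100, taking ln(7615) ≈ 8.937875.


ln(7615) ≈ 8.937875.
2*ln(n) ≈ 17.87575.
sqrt(2*ln(n)) ≈ sqrt(17.87575) ≈ 4.227972.
lambda ≈ 8*4.227972 = 33.823776.
floor(lambda*100)/100 = 33.82.

33.82


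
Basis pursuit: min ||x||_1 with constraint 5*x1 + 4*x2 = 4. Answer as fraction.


Axis intercepts:
  x1 = 4/5, x2 = 0: L1 = 4/5
  x1 = 0, x2 = 1: L1 = 1
x* = (4/5, 0)
||x*||_1 = 4/5.

4/5


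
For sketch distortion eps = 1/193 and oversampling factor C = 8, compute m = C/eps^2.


1/eps = 193.
(1/eps)^2 = 37249.
m = 8*37249 = 297992.

297992


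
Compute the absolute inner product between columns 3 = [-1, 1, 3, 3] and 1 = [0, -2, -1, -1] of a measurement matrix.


Inner product: -1*0 + 1*-2 + 3*-1 + 3*-1
Products: [0, -2, -3, -3]
Sum = -8.
|dot| = 8.

8


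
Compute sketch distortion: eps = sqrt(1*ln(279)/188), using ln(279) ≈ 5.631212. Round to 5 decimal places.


ln(279) ≈ 5.631212.
1*ln(N)/m ≈ 1*5.631212/188 ≈ 0.02995326.
eps = sqrt(0.02995326) ≈ 0.1730701 ≈ 0.17307.

0.17307


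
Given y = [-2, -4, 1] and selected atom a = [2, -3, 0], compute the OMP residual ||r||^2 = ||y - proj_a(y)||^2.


a^T a = 13.
a^T y = 8.
coeff = 8/13 = 8/13.
||r||^2 = 209/13.

209/13


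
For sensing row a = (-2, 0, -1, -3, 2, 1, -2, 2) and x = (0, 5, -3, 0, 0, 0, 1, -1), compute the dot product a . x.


Non-zero terms: ['0*5', '-1*-3', '-2*1', '2*-1']
Products: [0, 3, -2, -2]
y = sum = -1.

-1


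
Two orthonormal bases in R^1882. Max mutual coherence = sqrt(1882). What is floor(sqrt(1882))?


43^2 = 1849 <= 1882 < 1936 = 44^2, so 43 <= sqrt(1882) < 44.
floor(sqrt(1882)) = 43.

43


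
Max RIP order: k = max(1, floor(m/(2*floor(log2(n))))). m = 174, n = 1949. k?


floor(log2(1949)) = 10.
2*10 = 20.
m/(2*floor(log2(n))) = 174/20 ≈ 8.7.
floor = 8.
k = max(1, 8) = 8.

8


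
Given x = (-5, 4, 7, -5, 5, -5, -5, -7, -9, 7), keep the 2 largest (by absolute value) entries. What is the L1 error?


Sorted |x_i| descending: [9, 7, 7, 7, 5, 5, 5, 5, 5, 4]
Keep top 2: [9, 7]
Tail entries: [7, 7, 5, 5, 5, 5, 5, 4]
L1 error = sum of tail = 43.

43


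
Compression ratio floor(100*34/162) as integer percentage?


100*m/n = 100*34/162 ≈ 20.9877.
floor = 20.

20


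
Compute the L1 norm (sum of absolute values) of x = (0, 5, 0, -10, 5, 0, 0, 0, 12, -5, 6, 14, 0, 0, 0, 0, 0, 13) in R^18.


Non-zero entries: [(1, 5), (3, -10), (4, 5), (8, 12), (9, -5), (10, 6), (11, 14), (17, 13)]
Absolute values: [5, 10, 5, 12, 5, 6, 14, 13]
||x||_1 = sum = 70.

70


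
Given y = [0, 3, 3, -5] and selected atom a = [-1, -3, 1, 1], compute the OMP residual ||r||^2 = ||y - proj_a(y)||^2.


a^T a = 12.
a^T y = -11.
coeff = -11/12 = -11/12.
||r||^2 = 395/12.

395/12


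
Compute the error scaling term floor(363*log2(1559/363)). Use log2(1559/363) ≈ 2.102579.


log2(n/k) = log2(1559/363) ≈ 2.102579.
k*log2(n/k) ≈ 363*2.102579 = 763.236177.
floor(763.236177) = 763.

763


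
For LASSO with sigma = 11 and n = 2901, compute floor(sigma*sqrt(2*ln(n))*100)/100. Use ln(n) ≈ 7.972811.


ln(2901) ≈ 7.972811.
2*ln(n) ≈ 15.945622.
sqrt(2*ln(n)) ≈ sqrt(15.945622) ≈ 3.993197.
lambda ≈ 11*3.993197 = 43.925167.
floor(lambda*100)/100 = 43.92.

43.92


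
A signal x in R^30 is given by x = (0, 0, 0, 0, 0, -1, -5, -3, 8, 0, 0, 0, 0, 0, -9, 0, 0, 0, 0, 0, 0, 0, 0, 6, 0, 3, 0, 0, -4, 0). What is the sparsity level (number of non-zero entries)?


Non-zero positions: [5, 6, 7, 8, 14, 23, 25, 28].
Sparsity = 8.

8


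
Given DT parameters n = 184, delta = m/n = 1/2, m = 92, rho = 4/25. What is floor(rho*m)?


m = 1/2*184 = 92.
rho = 4/25.
rho*m = 4/25*92 = 14.72.
k = floor(14.72) = 14.

14


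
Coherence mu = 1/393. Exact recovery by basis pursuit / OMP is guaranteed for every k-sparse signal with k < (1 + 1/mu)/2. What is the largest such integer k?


1/mu = 393.
1 + 1/mu = 394.
(1 + 1/mu)/2 = 197 is an integer and the inequality is strict, so k_max = 197 - 1 = 196.

196


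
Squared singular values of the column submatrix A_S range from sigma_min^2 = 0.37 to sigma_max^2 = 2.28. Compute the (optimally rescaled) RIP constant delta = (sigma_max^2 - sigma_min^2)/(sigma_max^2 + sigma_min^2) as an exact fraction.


lambda_max - lambda_min = 2.28 - 0.37 = 1.91.
lambda_max + lambda_min = 2.28 + 0.37 = 2.65.
delta = 1.91/2.65 = 191/265.

191/265


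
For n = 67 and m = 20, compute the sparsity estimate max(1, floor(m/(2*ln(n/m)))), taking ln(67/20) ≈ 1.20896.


n/m = 67/20.
ln(n/m) ≈ 1.20896.
2*ln(n/m) ≈ 2.41792.
m/(2*ln(n/m)) ≈ 20/2.41792 ≈ 8.2716.
floor = 8.
k_max = max(1, 8) = 8.

8


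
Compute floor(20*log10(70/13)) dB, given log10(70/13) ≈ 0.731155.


||x||/||e|| = 70/13.
log10(70/13) ≈ 0.731155.
20*log10(||x||/||e||) ≈ 20*0.731155 = 14.6231.
floor(14.6231) = 14.

14


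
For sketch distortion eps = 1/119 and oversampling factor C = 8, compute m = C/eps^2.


1/eps = 119.
(1/eps)^2 = 14161.
m = 8*14161 = 113288.

113288


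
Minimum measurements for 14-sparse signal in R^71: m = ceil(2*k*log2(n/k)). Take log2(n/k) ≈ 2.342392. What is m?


log2(n/k) = log2(71/14) ≈ 2.342392.
2*k*log2(n/k) ≈ 2*14*2.342392 = 65.586976.
m = ceil(65.586976) = 66.

66


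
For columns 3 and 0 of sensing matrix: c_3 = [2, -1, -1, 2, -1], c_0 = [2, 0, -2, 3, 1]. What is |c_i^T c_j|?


Inner product: 2*2 + -1*0 + -1*-2 + 2*3 + -1*1
Products: [4, 0, 2, 6, -1]
Sum = 11.
|dot| = 11.

11


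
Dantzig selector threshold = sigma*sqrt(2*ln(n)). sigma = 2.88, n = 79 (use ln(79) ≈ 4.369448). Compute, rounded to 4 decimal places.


ln(79) ≈ 4.369448.
2*ln(n) ≈ 8.738896.
sqrt(2*ln(n)) ≈ sqrt(8.738896) ≈ 2.956162.
threshold ≈ 2.88*2.956162 = 8.51374656 ≈ 8.5137.

8.5137


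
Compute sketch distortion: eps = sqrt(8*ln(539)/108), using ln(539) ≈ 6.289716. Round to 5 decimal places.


ln(539) ≈ 6.289716.
8*ln(N)/m ≈ 8*6.289716/108 ≈ 0.46590489.
eps = sqrt(0.46590489) ≈ 0.6825723 ≈ 0.68257.

0.68257


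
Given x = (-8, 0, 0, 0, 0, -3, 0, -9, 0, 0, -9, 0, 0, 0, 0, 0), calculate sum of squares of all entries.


Non-zero entries: [(0, -8), (5, -3), (7, -9), (10, -9)]
Squares: [64, 9, 81, 81]
||x||_2^2 = sum = 235.

235


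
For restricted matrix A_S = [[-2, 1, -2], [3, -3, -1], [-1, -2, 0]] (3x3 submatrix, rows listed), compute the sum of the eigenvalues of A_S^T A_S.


Sum of eigenvalues of A_S^T A_S = trace(A_S^T A_S) = sum of squared column norms of A_S.
A_S^T A_S diagonal: [14, 14, 5].
trace = 14 + 14 + 5 = 33.

33


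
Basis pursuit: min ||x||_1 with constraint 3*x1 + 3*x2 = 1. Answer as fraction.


Axis intercepts:
  x1 = 1/3, x2 = 0: L1 = 1/3
  x1 = 0, x2 = 1/3: L1 = 1/3
x* = (1/3, 0)
||x*||_1 = 1/3.

1/3


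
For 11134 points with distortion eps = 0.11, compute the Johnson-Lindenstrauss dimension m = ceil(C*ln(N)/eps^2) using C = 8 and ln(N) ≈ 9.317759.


ln(11134) ≈ 9.317759.
eps^2 = 0.11^2 = 0.0121.
C*ln(N)/eps^2 ≈ 8*9.317759/0.0121 ≈ 6160.5018.
m = ceil(6160.5018) = 6161.

6161


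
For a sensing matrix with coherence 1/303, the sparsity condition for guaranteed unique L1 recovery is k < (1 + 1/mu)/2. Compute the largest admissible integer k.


1/mu = 303.
1 + 1/mu = 304.
(1 + 1/mu)/2 = 152 is an integer and the inequality is strict, so k_max = 152 - 1 = 151.

151


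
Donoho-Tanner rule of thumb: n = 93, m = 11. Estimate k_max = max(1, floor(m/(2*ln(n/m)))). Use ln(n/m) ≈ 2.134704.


n/m = 93/11.
ln(n/m) ≈ 2.134704.
2*ln(n/m) ≈ 4.269408.
m/(2*ln(n/m)) ≈ 11/4.269408 ≈ 2.5765.
floor = 2.
k_max = max(1, 2) = 2.

2


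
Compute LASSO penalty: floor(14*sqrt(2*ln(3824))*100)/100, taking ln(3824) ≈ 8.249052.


ln(3824) ≈ 8.249052.
2*ln(n) ≈ 16.498104.
sqrt(2*ln(n)) ≈ sqrt(16.498104) ≈ 4.061786.
lambda ≈ 14*4.061786 = 56.865004.
floor(lambda*100)/100 = 56.86.

56.86


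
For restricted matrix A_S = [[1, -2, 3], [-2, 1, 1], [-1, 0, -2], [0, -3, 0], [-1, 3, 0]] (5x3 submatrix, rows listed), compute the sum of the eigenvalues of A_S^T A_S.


Sum of eigenvalues of A_S^T A_S = trace(A_S^T A_S) = sum of squared column norms of A_S.
A_S^T A_S diagonal: [7, 23, 14].
trace = 7 + 23 + 14 = 44.

44


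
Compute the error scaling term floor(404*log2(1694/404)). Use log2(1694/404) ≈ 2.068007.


log2(n/k) = log2(1694/404) ≈ 2.068007.
k*log2(n/k) ≈ 404*2.068007 = 835.474828.
floor(835.474828) = 835.

835


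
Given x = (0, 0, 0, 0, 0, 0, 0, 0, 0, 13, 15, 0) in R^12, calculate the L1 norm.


Non-zero entries: [(9, 13), (10, 15)]
Absolute values: [13, 15]
||x||_1 = sum = 28.

28


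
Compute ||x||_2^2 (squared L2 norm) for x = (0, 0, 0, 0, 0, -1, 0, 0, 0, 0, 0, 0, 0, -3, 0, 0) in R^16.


Non-zero entries: [(5, -1), (13, -3)]
Squares: [1, 9]
||x||_2^2 = sum = 10.

10


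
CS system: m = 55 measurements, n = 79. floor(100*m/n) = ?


100*m/n = 100*55/79 ≈ 69.6203.
floor = 69.

69


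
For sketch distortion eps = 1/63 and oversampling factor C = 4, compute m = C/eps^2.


1/eps = 63.
(1/eps)^2 = 3969.
m = 4*3969 = 15876.

15876


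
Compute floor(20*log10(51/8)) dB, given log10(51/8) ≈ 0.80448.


||x||/||e|| = 51/8.
log10(51/8) ≈ 0.80448.
20*log10(||x||/||e||) ≈ 20*0.80448 = 16.0896.
floor(16.0896) = 16.

16


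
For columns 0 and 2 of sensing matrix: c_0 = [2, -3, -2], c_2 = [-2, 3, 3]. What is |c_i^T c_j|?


Inner product: 2*-2 + -3*3 + -2*3
Products: [-4, -9, -6]
Sum = -19.
|dot| = 19.

19


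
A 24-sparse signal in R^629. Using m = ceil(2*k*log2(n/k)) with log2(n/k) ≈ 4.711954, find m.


log2(n/k) = log2(629/24) ≈ 4.711954.
2*k*log2(n/k) ≈ 2*24*4.711954 = 226.173792.
m = ceil(226.173792) = 227.

227


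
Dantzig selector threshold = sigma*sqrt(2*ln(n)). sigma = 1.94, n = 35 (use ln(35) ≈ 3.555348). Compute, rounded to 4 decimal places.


ln(35) ≈ 3.555348.
2*ln(n) ≈ 7.110696.
sqrt(2*ln(n)) ≈ sqrt(7.110696) ≈ 2.666589.
threshold ≈ 1.94*2.666589 = 5.17318266 ≈ 5.1732.

5.1732


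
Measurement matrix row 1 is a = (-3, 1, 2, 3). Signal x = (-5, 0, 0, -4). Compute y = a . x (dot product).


Non-zero terms: ['-3*-5', '3*-4']
Products: [15, -12]
y = sum = 3.

3


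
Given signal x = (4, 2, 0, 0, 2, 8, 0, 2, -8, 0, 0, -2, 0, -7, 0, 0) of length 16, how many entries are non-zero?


Non-zero positions: [0, 1, 4, 5, 7, 8, 11, 13].
Sparsity = 8.

8


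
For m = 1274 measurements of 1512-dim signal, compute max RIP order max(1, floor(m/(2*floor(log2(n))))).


floor(log2(1512)) = 10.
2*10 = 20.
m/(2*floor(log2(n))) = 1274/20 ≈ 63.7.
floor = 63.
k = max(1, 63) = 63.

63


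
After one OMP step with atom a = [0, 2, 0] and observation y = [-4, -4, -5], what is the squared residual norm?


a^T a = 4.
a^T y = -8.
coeff = -8/4 = -2.
||r||^2 = 41.

41


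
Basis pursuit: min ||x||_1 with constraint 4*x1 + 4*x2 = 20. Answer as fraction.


Axis intercepts:
  x1 = 5, x2 = 0: L1 = 5
  x1 = 0, x2 = 5: L1 = 5
x* = (5, 0)
||x*||_1 = 5.

5


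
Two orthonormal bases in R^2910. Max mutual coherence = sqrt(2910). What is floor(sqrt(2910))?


53^2 = 2809 <= 2910 < 2916 = 54^2, so 53 <= sqrt(2910) < 54.
floor(sqrt(2910)) = 53.

53


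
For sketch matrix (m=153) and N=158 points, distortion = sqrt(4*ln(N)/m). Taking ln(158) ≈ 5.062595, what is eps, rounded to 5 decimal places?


ln(158) ≈ 5.062595.
4*ln(N)/m ≈ 4*5.062595/153 ≈ 0.13235542.
eps = sqrt(0.13235542) ≈ 0.3638068 ≈ 0.36381.

0.36381


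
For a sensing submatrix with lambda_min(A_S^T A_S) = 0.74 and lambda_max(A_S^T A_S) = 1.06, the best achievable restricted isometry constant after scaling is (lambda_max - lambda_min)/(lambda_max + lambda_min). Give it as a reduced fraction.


lambda_max - lambda_min = 1.06 - 0.74 = 0.32.
lambda_max + lambda_min = 1.06 + 0.74 = 1.80.
delta = 0.32/1.80 = 32/180 = 8/45.

8/45
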